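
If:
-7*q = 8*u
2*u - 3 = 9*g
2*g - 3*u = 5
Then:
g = -19/23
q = 408/161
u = -51/23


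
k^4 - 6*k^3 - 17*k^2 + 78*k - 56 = (k - 7)*(k - 2)*(k - 1)*(k + 4)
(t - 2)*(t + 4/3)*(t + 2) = t^3 + 4*t^2/3 - 4*t - 16/3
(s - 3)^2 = s^2 - 6*s + 9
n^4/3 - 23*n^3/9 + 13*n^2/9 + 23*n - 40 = (n/3 + 1)*(n - 5)*(n - 3)*(n - 8/3)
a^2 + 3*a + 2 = (a + 1)*(a + 2)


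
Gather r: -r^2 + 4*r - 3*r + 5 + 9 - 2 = -r^2 + r + 12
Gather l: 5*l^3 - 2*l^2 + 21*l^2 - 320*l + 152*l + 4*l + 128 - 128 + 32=5*l^3 + 19*l^2 - 164*l + 32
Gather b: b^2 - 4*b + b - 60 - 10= b^2 - 3*b - 70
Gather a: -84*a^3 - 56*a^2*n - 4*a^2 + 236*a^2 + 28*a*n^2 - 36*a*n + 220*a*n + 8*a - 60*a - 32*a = -84*a^3 + a^2*(232 - 56*n) + a*(28*n^2 + 184*n - 84)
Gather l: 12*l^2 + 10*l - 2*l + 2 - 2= 12*l^2 + 8*l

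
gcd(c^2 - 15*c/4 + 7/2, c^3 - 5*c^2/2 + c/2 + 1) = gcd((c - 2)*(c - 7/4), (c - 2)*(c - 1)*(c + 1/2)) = c - 2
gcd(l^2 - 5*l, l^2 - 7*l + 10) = l - 5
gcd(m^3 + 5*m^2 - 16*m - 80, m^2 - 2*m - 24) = m + 4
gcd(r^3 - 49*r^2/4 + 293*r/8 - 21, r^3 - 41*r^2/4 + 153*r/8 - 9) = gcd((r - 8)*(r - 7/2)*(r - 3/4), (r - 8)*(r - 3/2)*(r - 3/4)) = r^2 - 35*r/4 + 6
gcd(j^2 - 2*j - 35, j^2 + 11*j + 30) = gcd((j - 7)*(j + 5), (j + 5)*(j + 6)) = j + 5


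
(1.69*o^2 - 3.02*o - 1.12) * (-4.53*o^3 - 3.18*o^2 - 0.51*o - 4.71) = -7.6557*o^5 + 8.3064*o^4 + 13.8153*o^3 - 2.8581*o^2 + 14.7954*o + 5.2752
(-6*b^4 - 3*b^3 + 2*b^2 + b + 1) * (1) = -6*b^4 - 3*b^3 + 2*b^2 + b + 1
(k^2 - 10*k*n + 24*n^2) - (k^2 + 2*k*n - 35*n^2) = -12*k*n + 59*n^2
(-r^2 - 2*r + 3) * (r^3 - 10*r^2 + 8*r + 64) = -r^5 + 8*r^4 + 15*r^3 - 110*r^2 - 104*r + 192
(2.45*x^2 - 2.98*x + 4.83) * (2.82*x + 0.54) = 6.909*x^3 - 7.0806*x^2 + 12.0114*x + 2.6082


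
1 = 1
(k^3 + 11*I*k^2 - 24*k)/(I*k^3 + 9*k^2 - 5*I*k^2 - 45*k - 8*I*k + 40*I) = k*(-I*k^2 + 11*k + 24*I)/(k^3 - k^2*(5 + 9*I) + k*(-8 + 45*I) + 40)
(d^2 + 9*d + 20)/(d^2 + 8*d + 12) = (d^2 + 9*d + 20)/(d^2 + 8*d + 12)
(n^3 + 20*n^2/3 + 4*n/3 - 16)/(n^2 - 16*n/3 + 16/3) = (n^2 + 8*n + 12)/(n - 4)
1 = 1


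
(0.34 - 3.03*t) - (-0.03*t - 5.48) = 5.82 - 3.0*t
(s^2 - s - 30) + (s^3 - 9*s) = s^3 + s^2 - 10*s - 30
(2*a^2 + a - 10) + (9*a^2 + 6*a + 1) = 11*a^2 + 7*a - 9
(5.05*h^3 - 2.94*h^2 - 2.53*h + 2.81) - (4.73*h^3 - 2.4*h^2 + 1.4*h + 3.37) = 0.319999999999999*h^3 - 0.54*h^2 - 3.93*h - 0.56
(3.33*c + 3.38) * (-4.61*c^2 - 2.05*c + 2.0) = -15.3513*c^3 - 22.4083*c^2 - 0.268999999999999*c + 6.76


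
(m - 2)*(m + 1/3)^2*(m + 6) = m^4 + 14*m^3/3 - 83*m^2/9 - 68*m/9 - 4/3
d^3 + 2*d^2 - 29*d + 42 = (d - 3)*(d - 2)*(d + 7)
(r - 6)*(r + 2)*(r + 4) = r^3 - 28*r - 48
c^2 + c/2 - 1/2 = (c - 1/2)*(c + 1)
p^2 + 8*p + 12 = (p + 2)*(p + 6)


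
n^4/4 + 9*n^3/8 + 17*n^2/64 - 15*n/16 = n*(n/4 + 1)*(n - 3/4)*(n + 5/4)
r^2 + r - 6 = (r - 2)*(r + 3)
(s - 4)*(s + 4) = s^2 - 16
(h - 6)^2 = h^2 - 12*h + 36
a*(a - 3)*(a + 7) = a^3 + 4*a^2 - 21*a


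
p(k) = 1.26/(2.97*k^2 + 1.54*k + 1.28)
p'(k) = 1.26*(-5.94*k - 1.54)/(2.97*k^2 + 1.54*k + 1.28)^2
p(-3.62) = 0.04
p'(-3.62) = 0.02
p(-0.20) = 1.16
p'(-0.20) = -0.37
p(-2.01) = 0.12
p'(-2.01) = 0.13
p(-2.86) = 0.06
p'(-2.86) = 0.04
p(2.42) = 0.06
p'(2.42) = -0.04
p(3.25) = 0.03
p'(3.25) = -0.02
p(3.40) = 0.03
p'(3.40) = -0.02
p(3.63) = 0.03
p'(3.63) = -0.01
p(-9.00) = 0.01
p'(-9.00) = 0.00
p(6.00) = 0.01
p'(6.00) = -0.00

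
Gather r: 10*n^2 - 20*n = 10*n^2 - 20*n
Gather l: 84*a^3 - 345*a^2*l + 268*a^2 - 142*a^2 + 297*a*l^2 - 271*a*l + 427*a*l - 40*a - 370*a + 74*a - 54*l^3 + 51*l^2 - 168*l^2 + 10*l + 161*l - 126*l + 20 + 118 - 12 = 84*a^3 + 126*a^2 - 336*a - 54*l^3 + l^2*(297*a - 117) + l*(-345*a^2 + 156*a + 45) + 126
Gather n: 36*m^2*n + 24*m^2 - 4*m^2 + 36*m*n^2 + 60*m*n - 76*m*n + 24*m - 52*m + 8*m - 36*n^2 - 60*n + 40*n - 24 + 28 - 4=20*m^2 - 20*m + n^2*(36*m - 36) + n*(36*m^2 - 16*m - 20)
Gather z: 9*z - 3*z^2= -3*z^2 + 9*z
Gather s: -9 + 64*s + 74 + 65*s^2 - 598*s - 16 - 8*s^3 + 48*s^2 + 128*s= -8*s^3 + 113*s^2 - 406*s + 49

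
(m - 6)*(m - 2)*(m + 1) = m^3 - 7*m^2 + 4*m + 12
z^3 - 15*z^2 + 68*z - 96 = (z - 8)*(z - 4)*(z - 3)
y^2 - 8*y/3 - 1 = (y - 3)*(y + 1/3)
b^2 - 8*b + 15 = (b - 5)*(b - 3)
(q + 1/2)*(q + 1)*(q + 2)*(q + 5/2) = q^4 + 6*q^3 + 49*q^2/4 + 39*q/4 + 5/2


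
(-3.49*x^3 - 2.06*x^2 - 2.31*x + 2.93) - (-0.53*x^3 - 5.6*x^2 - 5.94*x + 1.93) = -2.96*x^3 + 3.54*x^2 + 3.63*x + 1.0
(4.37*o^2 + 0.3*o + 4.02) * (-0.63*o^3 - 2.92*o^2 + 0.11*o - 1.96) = -2.7531*o^5 - 12.9494*o^4 - 2.9279*o^3 - 20.2706*o^2 - 0.1458*o - 7.8792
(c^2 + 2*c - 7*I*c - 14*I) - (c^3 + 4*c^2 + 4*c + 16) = -c^3 - 3*c^2 - 2*c - 7*I*c - 16 - 14*I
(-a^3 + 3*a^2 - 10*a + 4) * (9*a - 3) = -9*a^4 + 30*a^3 - 99*a^2 + 66*a - 12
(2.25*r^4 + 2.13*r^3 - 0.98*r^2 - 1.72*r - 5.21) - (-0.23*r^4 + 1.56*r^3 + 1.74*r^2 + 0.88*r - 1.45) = 2.48*r^4 + 0.57*r^3 - 2.72*r^2 - 2.6*r - 3.76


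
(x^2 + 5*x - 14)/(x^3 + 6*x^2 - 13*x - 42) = (x - 2)/(x^2 - x - 6)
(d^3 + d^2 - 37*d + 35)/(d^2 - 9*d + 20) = (d^2 + 6*d - 7)/(d - 4)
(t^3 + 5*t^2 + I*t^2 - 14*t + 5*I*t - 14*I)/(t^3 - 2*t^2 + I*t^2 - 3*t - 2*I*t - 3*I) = (t^2 + 5*t - 14)/(t^2 - 2*t - 3)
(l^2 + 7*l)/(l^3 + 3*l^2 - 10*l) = (l + 7)/(l^2 + 3*l - 10)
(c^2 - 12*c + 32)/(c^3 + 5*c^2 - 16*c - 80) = (c - 8)/(c^2 + 9*c + 20)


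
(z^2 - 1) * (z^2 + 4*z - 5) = z^4 + 4*z^3 - 6*z^2 - 4*z + 5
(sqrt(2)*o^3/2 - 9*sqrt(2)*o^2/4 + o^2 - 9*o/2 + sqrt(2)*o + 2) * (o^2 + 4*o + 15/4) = sqrt(2)*o^5/2 - sqrt(2)*o^4/4 + o^4 - 49*sqrt(2)*o^3/8 - o^3/2 - 49*o^2/4 - 71*sqrt(2)*o^2/16 - 71*o/8 + 15*sqrt(2)*o/4 + 15/2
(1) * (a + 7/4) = a + 7/4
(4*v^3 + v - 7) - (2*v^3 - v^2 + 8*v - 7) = 2*v^3 + v^2 - 7*v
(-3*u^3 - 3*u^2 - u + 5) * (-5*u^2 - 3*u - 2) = 15*u^5 + 24*u^4 + 20*u^3 - 16*u^2 - 13*u - 10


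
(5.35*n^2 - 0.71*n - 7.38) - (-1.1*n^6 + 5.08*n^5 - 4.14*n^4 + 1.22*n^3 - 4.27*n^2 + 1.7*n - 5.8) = 1.1*n^6 - 5.08*n^5 + 4.14*n^4 - 1.22*n^3 + 9.62*n^2 - 2.41*n - 1.58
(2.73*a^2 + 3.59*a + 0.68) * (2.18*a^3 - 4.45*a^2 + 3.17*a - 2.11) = 5.9514*a^5 - 4.3223*a^4 - 5.839*a^3 + 2.594*a^2 - 5.4193*a - 1.4348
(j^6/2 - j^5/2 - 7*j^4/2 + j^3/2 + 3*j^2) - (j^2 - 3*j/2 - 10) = j^6/2 - j^5/2 - 7*j^4/2 + j^3/2 + 2*j^2 + 3*j/2 + 10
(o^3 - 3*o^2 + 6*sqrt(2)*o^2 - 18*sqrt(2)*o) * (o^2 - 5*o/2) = o^5 - 11*o^4/2 + 6*sqrt(2)*o^4 - 33*sqrt(2)*o^3 + 15*o^3/2 + 45*sqrt(2)*o^2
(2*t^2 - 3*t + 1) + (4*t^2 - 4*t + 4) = 6*t^2 - 7*t + 5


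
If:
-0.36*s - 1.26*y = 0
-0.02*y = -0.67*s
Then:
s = 0.00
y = 0.00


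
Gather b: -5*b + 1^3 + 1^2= 2 - 5*b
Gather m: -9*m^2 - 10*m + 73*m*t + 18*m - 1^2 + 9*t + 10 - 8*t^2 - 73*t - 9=-9*m^2 + m*(73*t + 8) - 8*t^2 - 64*t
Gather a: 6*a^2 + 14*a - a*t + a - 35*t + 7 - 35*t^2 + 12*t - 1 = 6*a^2 + a*(15 - t) - 35*t^2 - 23*t + 6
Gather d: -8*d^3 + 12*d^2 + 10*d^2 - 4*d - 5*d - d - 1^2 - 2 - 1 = -8*d^3 + 22*d^2 - 10*d - 4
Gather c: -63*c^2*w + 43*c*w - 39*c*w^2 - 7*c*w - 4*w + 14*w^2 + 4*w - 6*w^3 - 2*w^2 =-63*c^2*w + c*(-39*w^2 + 36*w) - 6*w^3 + 12*w^2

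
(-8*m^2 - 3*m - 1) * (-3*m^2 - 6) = 24*m^4 + 9*m^3 + 51*m^2 + 18*m + 6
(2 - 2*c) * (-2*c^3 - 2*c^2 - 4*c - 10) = 4*c^4 + 4*c^2 + 12*c - 20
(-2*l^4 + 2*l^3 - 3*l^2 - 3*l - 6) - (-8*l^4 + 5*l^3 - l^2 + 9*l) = 6*l^4 - 3*l^3 - 2*l^2 - 12*l - 6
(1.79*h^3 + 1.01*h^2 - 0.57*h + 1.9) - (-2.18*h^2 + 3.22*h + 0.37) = 1.79*h^3 + 3.19*h^2 - 3.79*h + 1.53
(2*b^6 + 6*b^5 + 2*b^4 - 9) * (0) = 0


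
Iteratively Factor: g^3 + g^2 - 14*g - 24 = (g + 2)*(g^2 - g - 12) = (g + 2)*(g + 3)*(g - 4)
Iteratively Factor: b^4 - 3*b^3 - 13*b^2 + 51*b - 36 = (b + 4)*(b^3 - 7*b^2 + 15*b - 9) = (b - 3)*(b + 4)*(b^2 - 4*b + 3) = (b - 3)*(b - 1)*(b + 4)*(b - 3)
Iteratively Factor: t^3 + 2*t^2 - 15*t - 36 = (t + 3)*(t^2 - t - 12) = (t + 3)^2*(t - 4)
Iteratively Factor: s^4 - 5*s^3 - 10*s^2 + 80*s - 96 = (s - 4)*(s^3 - s^2 - 14*s + 24) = (s - 4)*(s + 4)*(s^2 - 5*s + 6) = (s - 4)*(s - 3)*(s + 4)*(s - 2)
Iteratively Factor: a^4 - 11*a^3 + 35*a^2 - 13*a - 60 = (a + 1)*(a^3 - 12*a^2 + 47*a - 60) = (a - 3)*(a + 1)*(a^2 - 9*a + 20) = (a - 5)*(a - 3)*(a + 1)*(a - 4)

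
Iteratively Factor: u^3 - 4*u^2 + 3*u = (u - 3)*(u^2 - u) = u*(u - 3)*(u - 1)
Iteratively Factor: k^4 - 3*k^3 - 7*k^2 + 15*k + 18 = (k - 3)*(k^3 - 7*k - 6) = (k - 3)*(k + 1)*(k^2 - k - 6) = (k - 3)^2*(k + 1)*(k + 2)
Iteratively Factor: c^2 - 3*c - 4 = (c - 4)*(c + 1)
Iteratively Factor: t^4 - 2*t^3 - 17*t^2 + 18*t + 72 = (t - 4)*(t^3 + 2*t^2 - 9*t - 18) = (t - 4)*(t - 3)*(t^2 + 5*t + 6) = (t - 4)*(t - 3)*(t + 2)*(t + 3)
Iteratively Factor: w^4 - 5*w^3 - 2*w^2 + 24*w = (w - 3)*(w^3 - 2*w^2 - 8*w) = (w - 3)*(w + 2)*(w^2 - 4*w) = (w - 4)*(w - 3)*(w + 2)*(w)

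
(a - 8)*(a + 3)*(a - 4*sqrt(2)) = a^3 - 4*sqrt(2)*a^2 - 5*a^2 - 24*a + 20*sqrt(2)*a + 96*sqrt(2)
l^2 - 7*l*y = l*(l - 7*y)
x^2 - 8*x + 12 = (x - 6)*(x - 2)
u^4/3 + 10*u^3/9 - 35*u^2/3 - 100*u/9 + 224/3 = (u/3 + 1)*(u - 4)*(u - 8/3)*(u + 7)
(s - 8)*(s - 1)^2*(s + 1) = s^4 - 9*s^3 + 7*s^2 + 9*s - 8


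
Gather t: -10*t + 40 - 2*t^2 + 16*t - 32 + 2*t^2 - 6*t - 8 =0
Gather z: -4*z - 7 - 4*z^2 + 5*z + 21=-4*z^2 + z + 14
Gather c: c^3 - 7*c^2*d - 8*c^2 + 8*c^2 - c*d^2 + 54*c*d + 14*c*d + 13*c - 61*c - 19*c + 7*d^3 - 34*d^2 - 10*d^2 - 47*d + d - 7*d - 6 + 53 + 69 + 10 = c^3 - 7*c^2*d + c*(-d^2 + 68*d - 67) + 7*d^3 - 44*d^2 - 53*d + 126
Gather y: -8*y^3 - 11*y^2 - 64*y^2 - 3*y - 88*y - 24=-8*y^3 - 75*y^2 - 91*y - 24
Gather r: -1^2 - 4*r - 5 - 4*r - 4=-8*r - 10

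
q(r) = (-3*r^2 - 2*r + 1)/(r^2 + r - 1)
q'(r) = (-6*r - 2)/(r^2 + r - 1) + (-2*r - 1)*(-3*r^2 - 2*r + 1)/(r^2 + r - 1)^2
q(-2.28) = -5.23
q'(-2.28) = -3.62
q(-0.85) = -0.47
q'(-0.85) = -2.46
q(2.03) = -2.99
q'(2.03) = 0.19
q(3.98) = -2.89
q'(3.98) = 0.00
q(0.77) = -6.39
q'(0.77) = 26.48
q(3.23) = -2.90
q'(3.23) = 0.02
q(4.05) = -2.89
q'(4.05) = 0.00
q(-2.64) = -4.39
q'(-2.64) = -1.49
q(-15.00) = -3.08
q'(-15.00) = -0.00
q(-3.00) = -4.00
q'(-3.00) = -0.80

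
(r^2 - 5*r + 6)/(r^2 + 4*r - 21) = (r - 2)/(r + 7)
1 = 1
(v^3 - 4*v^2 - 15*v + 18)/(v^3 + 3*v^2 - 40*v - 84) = (v^2 + 2*v - 3)/(v^2 + 9*v + 14)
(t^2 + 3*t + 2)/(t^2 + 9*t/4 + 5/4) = 4*(t + 2)/(4*t + 5)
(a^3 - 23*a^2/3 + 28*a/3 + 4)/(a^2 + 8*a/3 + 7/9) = 3*(a^2 - 8*a + 12)/(3*a + 7)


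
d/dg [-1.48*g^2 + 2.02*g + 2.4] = 2.02 - 2.96*g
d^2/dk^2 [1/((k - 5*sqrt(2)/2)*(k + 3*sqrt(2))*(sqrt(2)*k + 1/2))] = 8*(96*k^4 + 96*sqrt(2)*k^3 - 654*k^2 - 351*sqrt(2)*k + 3571)/(64*sqrt(2)*k^9 + 288*k^8 - 2616*sqrt(2)*k^7 - 9828*k^6 + 36426*sqrt(2)*k^5 + 103518*k^4 - 168119*sqrt(2)*k^3 - 305190*k^2 - 79650*sqrt(2)*k - 13500)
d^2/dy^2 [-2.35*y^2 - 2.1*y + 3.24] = -4.70000000000000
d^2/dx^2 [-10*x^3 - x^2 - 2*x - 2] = -60*x - 2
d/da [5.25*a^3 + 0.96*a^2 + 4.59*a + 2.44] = 15.75*a^2 + 1.92*a + 4.59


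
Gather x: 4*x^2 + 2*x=4*x^2 + 2*x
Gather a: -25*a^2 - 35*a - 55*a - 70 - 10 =-25*a^2 - 90*a - 80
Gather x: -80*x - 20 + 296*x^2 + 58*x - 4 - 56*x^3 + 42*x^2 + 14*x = -56*x^3 + 338*x^2 - 8*x - 24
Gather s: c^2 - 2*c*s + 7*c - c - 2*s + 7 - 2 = c^2 + 6*c + s*(-2*c - 2) + 5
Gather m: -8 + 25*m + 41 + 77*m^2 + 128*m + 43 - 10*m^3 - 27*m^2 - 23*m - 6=-10*m^3 + 50*m^2 + 130*m + 70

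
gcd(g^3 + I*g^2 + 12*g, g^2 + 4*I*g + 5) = 1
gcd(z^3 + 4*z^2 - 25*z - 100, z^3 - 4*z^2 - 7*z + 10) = z - 5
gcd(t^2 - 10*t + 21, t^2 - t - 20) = 1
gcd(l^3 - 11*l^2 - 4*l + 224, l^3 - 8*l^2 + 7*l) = l - 7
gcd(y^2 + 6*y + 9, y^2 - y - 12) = y + 3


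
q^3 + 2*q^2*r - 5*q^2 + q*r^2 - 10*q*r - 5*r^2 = (q - 5)*(q + r)^2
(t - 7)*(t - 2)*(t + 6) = t^3 - 3*t^2 - 40*t + 84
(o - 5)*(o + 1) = o^2 - 4*o - 5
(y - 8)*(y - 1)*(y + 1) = y^3 - 8*y^2 - y + 8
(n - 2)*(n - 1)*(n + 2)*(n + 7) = n^4 + 6*n^3 - 11*n^2 - 24*n + 28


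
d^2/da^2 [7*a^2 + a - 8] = 14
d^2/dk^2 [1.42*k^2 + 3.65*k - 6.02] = 2.84000000000000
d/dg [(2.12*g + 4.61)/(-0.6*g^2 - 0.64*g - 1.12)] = (1.272*g^2 + 5.532*g + 0.576)/(0.36*g^4 + 0.768*g^3 + 1.7536*g^2 + 1.4336*g + 1.2544)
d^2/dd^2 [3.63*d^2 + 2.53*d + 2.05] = 7.26000000000000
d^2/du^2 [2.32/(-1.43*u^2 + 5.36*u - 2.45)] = (9.488336*u^2 - 35.564672*u - 2.32*(2.86*u - 5.36)*(5.72*u - 10.72) + 16.25624)/(1.43*u^2 - 5.36*u + 2.45)^3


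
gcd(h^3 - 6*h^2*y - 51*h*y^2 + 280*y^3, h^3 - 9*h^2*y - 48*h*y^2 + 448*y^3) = -h^2 + h*y + 56*y^2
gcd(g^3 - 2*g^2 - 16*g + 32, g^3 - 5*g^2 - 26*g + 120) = g - 4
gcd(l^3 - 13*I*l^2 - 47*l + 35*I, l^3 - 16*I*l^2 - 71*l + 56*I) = l^2 - 8*I*l - 7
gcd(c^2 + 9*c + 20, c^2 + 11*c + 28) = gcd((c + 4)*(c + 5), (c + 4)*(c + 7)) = c + 4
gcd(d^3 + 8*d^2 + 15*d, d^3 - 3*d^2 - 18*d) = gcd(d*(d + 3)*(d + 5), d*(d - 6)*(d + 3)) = d^2 + 3*d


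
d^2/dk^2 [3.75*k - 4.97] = 0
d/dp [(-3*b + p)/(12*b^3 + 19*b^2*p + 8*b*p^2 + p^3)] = (12*b^3 + 19*b^2*p + 8*b*p^2 + p^3 + (3*b - p)*(19*b^2 + 16*b*p + 3*p^2))/(12*b^3 + 19*b^2*p + 8*b*p^2 + p^3)^2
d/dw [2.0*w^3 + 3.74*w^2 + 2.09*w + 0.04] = 6.0*w^2 + 7.48*w + 2.09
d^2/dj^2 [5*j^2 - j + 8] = 10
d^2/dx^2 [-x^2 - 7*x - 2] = -2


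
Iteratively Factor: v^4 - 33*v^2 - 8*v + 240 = (v - 5)*(v^3 + 5*v^2 - 8*v - 48) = (v - 5)*(v + 4)*(v^2 + v - 12) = (v - 5)*(v + 4)^2*(v - 3)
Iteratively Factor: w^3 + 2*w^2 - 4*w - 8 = (w - 2)*(w^2 + 4*w + 4) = (w - 2)*(w + 2)*(w + 2)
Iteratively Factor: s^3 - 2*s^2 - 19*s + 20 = (s - 5)*(s^2 + 3*s - 4) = (s - 5)*(s + 4)*(s - 1)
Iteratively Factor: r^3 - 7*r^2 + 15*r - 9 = (r - 3)*(r^2 - 4*r + 3) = (r - 3)*(r - 1)*(r - 3)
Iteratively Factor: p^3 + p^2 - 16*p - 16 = (p + 4)*(p^2 - 3*p - 4) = (p + 1)*(p + 4)*(p - 4)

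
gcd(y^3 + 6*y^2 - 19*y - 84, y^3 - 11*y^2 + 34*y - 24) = y - 4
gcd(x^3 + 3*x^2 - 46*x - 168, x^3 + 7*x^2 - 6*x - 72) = x^2 + 10*x + 24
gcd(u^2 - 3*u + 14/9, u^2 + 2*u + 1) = 1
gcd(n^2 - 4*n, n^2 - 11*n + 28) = n - 4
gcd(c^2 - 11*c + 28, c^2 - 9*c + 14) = c - 7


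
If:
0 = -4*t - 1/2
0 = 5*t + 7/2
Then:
No Solution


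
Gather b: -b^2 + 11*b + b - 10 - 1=-b^2 + 12*b - 11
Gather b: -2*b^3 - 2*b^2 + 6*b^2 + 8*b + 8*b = -2*b^3 + 4*b^2 + 16*b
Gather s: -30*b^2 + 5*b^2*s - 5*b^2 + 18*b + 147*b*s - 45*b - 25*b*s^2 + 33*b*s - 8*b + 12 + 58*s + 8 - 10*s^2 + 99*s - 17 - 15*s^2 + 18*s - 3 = -35*b^2 - 35*b + s^2*(-25*b - 25) + s*(5*b^2 + 180*b + 175)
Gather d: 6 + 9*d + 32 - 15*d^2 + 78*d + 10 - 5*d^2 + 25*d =-20*d^2 + 112*d + 48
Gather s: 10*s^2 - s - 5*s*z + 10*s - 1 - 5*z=10*s^2 + s*(9 - 5*z) - 5*z - 1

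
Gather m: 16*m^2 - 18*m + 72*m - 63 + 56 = 16*m^2 + 54*m - 7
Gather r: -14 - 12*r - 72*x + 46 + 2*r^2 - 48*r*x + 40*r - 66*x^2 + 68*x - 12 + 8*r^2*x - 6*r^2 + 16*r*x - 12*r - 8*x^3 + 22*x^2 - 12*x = r^2*(8*x - 4) + r*(16 - 32*x) - 8*x^3 - 44*x^2 - 16*x + 20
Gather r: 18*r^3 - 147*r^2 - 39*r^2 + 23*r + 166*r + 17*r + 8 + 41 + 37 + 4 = 18*r^3 - 186*r^2 + 206*r + 90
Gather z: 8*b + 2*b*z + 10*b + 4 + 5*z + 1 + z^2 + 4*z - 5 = 18*b + z^2 + z*(2*b + 9)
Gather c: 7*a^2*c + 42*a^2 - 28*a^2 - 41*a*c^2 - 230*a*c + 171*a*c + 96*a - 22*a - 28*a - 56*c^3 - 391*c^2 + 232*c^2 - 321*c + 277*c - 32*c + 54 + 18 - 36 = 14*a^2 + 46*a - 56*c^3 + c^2*(-41*a - 159) + c*(7*a^2 - 59*a - 76) + 36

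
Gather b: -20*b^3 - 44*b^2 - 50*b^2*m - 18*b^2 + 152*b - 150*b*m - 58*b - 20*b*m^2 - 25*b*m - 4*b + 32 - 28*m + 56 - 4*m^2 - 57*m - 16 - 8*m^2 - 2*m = -20*b^3 + b^2*(-50*m - 62) + b*(-20*m^2 - 175*m + 90) - 12*m^2 - 87*m + 72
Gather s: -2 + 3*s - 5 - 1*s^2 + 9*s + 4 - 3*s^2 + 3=-4*s^2 + 12*s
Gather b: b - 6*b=-5*b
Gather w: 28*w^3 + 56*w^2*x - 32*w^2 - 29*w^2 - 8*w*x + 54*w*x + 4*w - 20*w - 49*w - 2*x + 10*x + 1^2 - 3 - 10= 28*w^3 + w^2*(56*x - 61) + w*(46*x - 65) + 8*x - 12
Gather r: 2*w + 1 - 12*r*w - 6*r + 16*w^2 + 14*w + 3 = r*(-12*w - 6) + 16*w^2 + 16*w + 4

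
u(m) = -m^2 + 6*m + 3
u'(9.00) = -12.00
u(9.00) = -24.00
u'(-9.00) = 24.00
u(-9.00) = -132.00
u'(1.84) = 2.32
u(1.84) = 10.65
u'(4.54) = -3.08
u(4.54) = 9.63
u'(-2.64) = 11.28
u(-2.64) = -19.81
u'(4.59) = -3.18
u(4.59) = 9.47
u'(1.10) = 3.80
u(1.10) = 8.39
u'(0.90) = 4.20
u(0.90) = 7.59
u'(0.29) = 5.42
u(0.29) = 4.66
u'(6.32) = -6.64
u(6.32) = 0.98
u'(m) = 6 - 2*m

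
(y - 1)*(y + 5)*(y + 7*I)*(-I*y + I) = -I*y^4 + 7*y^3 - 3*I*y^3 + 21*y^2 + 9*I*y^2 - 63*y - 5*I*y + 35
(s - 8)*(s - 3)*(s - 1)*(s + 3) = s^4 - 9*s^3 - s^2 + 81*s - 72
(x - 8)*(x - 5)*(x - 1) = x^3 - 14*x^2 + 53*x - 40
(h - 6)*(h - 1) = h^2 - 7*h + 6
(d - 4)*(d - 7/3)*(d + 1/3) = d^3 - 6*d^2 + 65*d/9 + 28/9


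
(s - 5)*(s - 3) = s^2 - 8*s + 15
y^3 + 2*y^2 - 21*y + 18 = (y - 3)*(y - 1)*(y + 6)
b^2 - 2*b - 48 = (b - 8)*(b + 6)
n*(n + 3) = n^2 + 3*n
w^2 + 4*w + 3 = (w + 1)*(w + 3)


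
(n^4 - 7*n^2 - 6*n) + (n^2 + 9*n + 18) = n^4 - 6*n^2 + 3*n + 18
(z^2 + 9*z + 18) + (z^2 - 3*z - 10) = 2*z^2 + 6*z + 8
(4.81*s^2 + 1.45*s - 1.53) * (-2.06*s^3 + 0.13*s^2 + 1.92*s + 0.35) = -9.9086*s^5 - 2.3617*s^4 + 12.5755*s^3 + 4.2686*s^2 - 2.4301*s - 0.5355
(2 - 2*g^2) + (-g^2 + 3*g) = -3*g^2 + 3*g + 2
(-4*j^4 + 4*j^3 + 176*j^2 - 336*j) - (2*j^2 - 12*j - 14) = -4*j^4 + 4*j^3 + 174*j^2 - 324*j + 14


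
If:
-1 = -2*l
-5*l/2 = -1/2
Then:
No Solution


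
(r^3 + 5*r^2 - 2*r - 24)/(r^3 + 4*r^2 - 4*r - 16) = (r + 3)/(r + 2)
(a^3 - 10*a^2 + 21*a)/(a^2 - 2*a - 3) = a*(a - 7)/(a + 1)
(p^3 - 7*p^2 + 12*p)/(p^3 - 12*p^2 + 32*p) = (p - 3)/(p - 8)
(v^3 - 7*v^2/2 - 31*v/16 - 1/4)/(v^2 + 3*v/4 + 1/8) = (4*v^2 - 15*v - 4)/(2*(2*v + 1))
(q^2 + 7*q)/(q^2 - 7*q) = (q + 7)/(q - 7)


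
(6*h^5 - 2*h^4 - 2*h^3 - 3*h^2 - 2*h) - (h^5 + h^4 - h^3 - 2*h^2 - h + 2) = 5*h^5 - 3*h^4 - h^3 - h^2 - h - 2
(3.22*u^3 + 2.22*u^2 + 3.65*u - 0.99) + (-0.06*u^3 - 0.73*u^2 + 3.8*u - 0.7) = 3.16*u^3 + 1.49*u^2 + 7.45*u - 1.69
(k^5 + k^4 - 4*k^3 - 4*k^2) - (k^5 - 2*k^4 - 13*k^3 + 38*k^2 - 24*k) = 3*k^4 + 9*k^3 - 42*k^2 + 24*k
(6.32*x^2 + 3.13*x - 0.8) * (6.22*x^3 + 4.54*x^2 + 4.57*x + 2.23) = 39.3104*x^5 + 48.1614*x^4 + 38.1166*x^3 + 24.7657*x^2 + 3.3239*x - 1.784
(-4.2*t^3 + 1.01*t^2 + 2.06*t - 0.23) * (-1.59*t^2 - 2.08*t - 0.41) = 6.678*t^5 + 7.1301*t^4 - 3.6542*t^3 - 4.3332*t^2 - 0.3662*t + 0.0943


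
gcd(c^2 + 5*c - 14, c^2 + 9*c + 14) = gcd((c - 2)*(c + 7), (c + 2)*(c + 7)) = c + 7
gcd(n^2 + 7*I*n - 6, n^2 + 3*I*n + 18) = n + 6*I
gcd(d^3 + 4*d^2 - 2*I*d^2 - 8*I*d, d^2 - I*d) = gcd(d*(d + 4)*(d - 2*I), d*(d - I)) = d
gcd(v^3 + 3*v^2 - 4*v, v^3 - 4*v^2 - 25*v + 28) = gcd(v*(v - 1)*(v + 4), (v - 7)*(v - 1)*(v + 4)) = v^2 + 3*v - 4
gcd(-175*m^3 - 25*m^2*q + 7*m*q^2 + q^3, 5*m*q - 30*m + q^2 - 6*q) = 5*m + q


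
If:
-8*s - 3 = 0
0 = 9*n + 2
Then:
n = -2/9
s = -3/8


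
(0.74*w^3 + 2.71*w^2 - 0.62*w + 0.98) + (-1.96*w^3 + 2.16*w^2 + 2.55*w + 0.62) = -1.22*w^3 + 4.87*w^2 + 1.93*w + 1.6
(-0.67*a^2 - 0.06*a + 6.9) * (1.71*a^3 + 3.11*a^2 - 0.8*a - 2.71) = -1.1457*a^5 - 2.1863*a^4 + 12.1484*a^3 + 23.3227*a^2 - 5.3574*a - 18.699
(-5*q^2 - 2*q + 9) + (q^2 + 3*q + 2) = -4*q^2 + q + 11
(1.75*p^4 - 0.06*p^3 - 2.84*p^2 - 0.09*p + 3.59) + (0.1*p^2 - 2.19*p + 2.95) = 1.75*p^4 - 0.06*p^3 - 2.74*p^2 - 2.28*p + 6.54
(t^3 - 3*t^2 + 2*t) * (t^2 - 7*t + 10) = t^5 - 10*t^4 + 33*t^3 - 44*t^2 + 20*t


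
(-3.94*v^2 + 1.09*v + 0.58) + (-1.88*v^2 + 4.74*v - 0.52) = -5.82*v^2 + 5.83*v + 0.0599999999999999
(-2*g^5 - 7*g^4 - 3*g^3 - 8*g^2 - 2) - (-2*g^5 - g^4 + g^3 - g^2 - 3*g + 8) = -6*g^4 - 4*g^3 - 7*g^2 + 3*g - 10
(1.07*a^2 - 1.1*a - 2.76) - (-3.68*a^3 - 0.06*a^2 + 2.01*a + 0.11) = 3.68*a^3 + 1.13*a^2 - 3.11*a - 2.87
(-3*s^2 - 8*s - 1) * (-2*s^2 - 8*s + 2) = 6*s^4 + 40*s^3 + 60*s^2 - 8*s - 2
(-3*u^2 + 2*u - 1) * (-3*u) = 9*u^3 - 6*u^2 + 3*u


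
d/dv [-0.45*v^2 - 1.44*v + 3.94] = -0.9*v - 1.44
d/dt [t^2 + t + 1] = 2*t + 1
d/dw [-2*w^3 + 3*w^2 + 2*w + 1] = -6*w^2 + 6*w + 2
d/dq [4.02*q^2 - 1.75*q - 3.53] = 8.04*q - 1.75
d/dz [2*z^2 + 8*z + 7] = 4*z + 8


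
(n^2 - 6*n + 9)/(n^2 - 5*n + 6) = (n - 3)/(n - 2)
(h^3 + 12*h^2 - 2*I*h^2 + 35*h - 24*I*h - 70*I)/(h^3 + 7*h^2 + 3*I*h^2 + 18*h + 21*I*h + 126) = (h^2 + h*(5 - 2*I) - 10*I)/(h^2 + 3*I*h + 18)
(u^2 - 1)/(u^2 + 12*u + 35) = (u^2 - 1)/(u^2 + 12*u + 35)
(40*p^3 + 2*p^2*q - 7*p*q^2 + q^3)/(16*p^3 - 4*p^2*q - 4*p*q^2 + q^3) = (5*p - q)/(2*p - q)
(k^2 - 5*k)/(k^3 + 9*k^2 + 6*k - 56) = k*(k - 5)/(k^3 + 9*k^2 + 6*k - 56)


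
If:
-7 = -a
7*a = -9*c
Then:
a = 7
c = -49/9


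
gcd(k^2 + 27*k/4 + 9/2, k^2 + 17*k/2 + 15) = k + 6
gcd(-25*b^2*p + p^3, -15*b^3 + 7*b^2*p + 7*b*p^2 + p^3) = 5*b + p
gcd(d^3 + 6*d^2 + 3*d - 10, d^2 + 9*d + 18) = 1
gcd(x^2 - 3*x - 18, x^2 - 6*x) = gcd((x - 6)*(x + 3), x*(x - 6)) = x - 6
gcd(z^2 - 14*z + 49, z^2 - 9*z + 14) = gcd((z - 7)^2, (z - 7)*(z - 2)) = z - 7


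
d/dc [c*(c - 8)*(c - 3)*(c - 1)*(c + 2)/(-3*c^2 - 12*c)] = (-3*c^4 + 4*c^3 + 109*c^2 - 88*c - 232)/(3*(c^2 + 8*c + 16))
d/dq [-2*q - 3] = -2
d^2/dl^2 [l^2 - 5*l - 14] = 2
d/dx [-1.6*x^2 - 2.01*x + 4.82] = -3.2*x - 2.01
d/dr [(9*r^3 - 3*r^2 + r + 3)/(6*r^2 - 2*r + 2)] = (27*r^4 - 18*r^3 + 27*r^2 - 24*r + 4)/(2*(9*r^4 - 6*r^3 + 7*r^2 - 2*r + 1))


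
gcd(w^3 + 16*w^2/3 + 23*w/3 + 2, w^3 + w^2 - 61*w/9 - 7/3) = w^2 + 10*w/3 + 1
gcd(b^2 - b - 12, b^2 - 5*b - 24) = b + 3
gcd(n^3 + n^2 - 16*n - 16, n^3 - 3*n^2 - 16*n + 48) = n^2 - 16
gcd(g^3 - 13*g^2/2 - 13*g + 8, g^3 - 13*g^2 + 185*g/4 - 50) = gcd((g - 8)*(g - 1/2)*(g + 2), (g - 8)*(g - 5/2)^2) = g - 8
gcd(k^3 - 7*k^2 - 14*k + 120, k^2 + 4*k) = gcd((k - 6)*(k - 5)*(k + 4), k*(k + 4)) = k + 4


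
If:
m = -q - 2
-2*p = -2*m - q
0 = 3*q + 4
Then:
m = -2/3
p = -4/3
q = -4/3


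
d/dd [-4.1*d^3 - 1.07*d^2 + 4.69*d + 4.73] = -12.3*d^2 - 2.14*d + 4.69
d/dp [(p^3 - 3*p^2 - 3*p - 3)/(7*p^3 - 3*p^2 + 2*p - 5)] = (18*p^4 + 46*p^3 + 33*p^2 + 12*p + 21)/(49*p^6 - 42*p^5 + 37*p^4 - 82*p^3 + 34*p^2 - 20*p + 25)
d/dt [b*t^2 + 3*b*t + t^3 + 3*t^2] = 2*b*t + 3*b + 3*t^2 + 6*t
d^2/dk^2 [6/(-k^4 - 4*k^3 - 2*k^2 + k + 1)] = 12*(2*(3*k^2 + 6*k + 1)*(k^4 + 4*k^3 + 2*k^2 - k - 1) - (4*k^3 + 12*k^2 + 4*k - 1)^2)/(k^4 + 4*k^3 + 2*k^2 - k - 1)^3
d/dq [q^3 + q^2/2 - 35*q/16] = 3*q^2 + q - 35/16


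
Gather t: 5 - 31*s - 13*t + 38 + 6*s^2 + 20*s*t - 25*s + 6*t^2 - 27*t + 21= 6*s^2 - 56*s + 6*t^2 + t*(20*s - 40) + 64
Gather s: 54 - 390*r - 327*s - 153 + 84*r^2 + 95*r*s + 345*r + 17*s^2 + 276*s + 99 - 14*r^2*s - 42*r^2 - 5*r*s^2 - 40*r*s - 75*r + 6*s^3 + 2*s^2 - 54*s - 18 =42*r^2 - 120*r + 6*s^3 + s^2*(19 - 5*r) + s*(-14*r^2 + 55*r - 105) - 18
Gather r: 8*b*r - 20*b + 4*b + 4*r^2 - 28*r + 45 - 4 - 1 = -16*b + 4*r^2 + r*(8*b - 28) + 40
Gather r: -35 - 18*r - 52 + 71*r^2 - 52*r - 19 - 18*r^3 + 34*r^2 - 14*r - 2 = -18*r^3 + 105*r^2 - 84*r - 108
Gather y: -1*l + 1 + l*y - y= -l + y*(l - 1) + 1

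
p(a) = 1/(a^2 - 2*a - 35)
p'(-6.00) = 0.08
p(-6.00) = 0.08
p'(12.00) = 0.00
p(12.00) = 0.01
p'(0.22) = 0.00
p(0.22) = -0.03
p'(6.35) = -0.20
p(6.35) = -0.14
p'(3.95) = -0.01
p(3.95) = -0.04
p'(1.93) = -0.00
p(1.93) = -0.03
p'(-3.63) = 0.04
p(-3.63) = -0.07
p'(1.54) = -0.00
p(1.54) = -0.03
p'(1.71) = -0.00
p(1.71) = -0.03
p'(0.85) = 0.00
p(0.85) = -0.03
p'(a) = (2 - 2*a)/(a^2 - 2*a - 35)^2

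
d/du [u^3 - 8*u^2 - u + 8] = 3*u^2 - 16*u - 1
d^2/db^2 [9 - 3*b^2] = -6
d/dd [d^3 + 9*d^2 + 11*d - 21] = 3*d^2 + 18*d + 11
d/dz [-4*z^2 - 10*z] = -8*z - 10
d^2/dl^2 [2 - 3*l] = 0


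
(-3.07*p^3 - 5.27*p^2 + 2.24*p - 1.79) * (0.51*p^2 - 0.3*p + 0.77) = -1.5657*p^5 - 1.7667*p^4 + 0.3595*p^3 - 5.6428*p^2 + 2.2618*p - 1.3783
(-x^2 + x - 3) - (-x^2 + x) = -3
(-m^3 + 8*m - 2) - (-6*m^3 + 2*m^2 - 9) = 5*m^3 - 2*m^2 + 8*m + 7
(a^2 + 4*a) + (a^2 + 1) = 2*a^2 + 4*a + 1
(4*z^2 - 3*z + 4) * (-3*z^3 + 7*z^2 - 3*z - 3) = -12*z^5 + 37*z^4 - 45*z^3 + 25*z^2 - 3*z - 12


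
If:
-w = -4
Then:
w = 4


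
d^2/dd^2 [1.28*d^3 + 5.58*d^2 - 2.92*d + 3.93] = 7.68*d + 11.16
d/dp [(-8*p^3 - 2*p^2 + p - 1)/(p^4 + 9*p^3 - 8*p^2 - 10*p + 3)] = (8*p^6 + 4*p^5 + 79*p^4 + 146*p^3 - 17*p^2 - 28*p - 7)/(p^8 + 18*p^7 + 65*p^6 - 164*p^5 - 110*p^4 + 214*p^3 + 52*p^2 - 60*p + 9)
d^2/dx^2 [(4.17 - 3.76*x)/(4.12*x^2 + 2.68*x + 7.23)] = (-(3.76*x - 4.17)*(8.24*x + 2.68)*(16.48*x + 5.36) + (92.9472*x - 14.2072)*(4.12*x^2 + 2.68*x + 7.23))/(4.12*x^2 + 2.68*x + 7.23)^3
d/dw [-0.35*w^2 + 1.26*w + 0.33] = 1.26 - 0.7*w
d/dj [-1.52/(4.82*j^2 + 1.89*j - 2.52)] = (14.6528*j + 2.8728)/(4.82*j^2 + 1.89*j - 2.52)^2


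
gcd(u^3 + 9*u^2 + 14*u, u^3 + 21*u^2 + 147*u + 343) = u + 7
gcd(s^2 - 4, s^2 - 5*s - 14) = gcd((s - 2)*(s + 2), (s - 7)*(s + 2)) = s + 2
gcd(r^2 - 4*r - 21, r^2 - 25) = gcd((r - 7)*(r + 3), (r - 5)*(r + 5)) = 1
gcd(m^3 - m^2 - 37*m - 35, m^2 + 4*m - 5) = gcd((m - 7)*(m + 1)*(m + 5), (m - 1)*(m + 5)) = m + 5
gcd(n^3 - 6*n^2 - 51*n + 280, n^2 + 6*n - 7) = n + 7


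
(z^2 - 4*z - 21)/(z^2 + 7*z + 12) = (z - 7)/(z + 4)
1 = 1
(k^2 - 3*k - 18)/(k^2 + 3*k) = (k - 6)/k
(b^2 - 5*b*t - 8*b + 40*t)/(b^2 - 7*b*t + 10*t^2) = (8 - b)/(-b + 2*t)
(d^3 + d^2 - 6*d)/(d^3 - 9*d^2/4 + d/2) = 4*(d + 3)/(4*d - 1)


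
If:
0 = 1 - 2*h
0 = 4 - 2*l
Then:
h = 1/2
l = 2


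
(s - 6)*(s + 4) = s^2 - 2*s - 24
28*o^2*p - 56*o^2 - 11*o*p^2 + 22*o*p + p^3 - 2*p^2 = (-7*o + p)*(-4*o + p)*(p - 2)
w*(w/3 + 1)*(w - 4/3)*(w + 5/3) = w^4/3 + 10*w^3/9 - 11*w^2/27 - 20*w/9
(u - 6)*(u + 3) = u^2 - 3*u - 18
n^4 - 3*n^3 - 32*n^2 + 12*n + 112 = (n - 7)*(n - 2)*(n + 2)*(n + 4)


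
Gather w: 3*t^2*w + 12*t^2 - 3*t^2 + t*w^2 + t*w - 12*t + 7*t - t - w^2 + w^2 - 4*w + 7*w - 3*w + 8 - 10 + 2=9*t^2 + t*w^2 - 6*t + w*(3*t^2 + t)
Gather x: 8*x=8*x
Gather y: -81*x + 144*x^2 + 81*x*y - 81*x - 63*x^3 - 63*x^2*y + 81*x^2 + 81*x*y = -63*x^3 + 225*x^2 - 162*x + y*(-63*x^2 + 162*x)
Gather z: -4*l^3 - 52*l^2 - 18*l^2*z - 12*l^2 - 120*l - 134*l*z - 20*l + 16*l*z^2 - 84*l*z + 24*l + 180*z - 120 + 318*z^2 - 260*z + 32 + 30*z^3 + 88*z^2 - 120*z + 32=-4*l^3 - 64*l^2 - 116*l + 30*z^3 + z^2*(16*l + 406) + z*(-18*l^2 - 218*l - 200) - 56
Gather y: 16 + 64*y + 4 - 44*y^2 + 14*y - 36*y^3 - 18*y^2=-36*y^3 - 62*y^2 + 78*y + 20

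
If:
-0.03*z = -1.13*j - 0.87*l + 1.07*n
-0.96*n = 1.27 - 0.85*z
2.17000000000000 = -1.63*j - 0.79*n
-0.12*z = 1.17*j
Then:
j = 0.22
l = -4.28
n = -3.19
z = -2.11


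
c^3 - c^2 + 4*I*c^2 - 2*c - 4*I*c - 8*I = (c - 2)*(c + 1)*(c + 4*I)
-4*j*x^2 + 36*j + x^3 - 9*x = (-4*j + x)*(x - 3)*(x + 3)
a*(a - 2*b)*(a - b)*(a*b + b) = a^4*b - 3*a^3*b^2 + a^3*b + 2*a^2*b^3 - 3*a^2*b^2 + 2*a*b^3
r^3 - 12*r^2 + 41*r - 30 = (r - 6)*(r - 5)*(r - 1)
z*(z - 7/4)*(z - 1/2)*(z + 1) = z^4 - 5*z^3/4 - 11*z^2/8 + 7*z/8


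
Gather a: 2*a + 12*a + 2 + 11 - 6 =14*a + 7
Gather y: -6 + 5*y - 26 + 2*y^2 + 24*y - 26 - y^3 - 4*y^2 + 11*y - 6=-y^3 - 2*y^2 + 40*y - 64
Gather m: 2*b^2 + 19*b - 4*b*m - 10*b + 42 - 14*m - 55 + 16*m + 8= 2*b^2 + 9*b + m*(2 - 4*b) - 5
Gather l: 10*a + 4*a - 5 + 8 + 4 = 14*a + 7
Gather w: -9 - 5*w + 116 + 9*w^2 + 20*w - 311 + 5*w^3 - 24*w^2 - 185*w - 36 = 5*w^3 - 15*w^2 - 170*w - 240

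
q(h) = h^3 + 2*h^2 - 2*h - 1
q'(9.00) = 277.00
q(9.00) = 872.00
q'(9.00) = 277.00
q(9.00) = 872.00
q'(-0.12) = -2.44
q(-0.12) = -0.73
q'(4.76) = 85.01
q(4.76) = 142.65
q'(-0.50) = -3.25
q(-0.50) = 0.38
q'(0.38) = -0.05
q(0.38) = -1.42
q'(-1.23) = -2.38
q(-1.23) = 2.62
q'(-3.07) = 13.99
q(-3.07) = -4.94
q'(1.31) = 8.39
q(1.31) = 2.06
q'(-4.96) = 51.96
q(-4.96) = -63.90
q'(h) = 3*h^2 + 4*h - 2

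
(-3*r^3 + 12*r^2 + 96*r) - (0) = -3*r^3 + 12*r^2 + 96*r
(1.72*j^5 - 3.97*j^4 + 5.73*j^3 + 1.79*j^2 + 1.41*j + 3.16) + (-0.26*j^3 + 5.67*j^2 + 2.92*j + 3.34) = 1.72*j^5 - 3.97*j^4 + 5.47*j^3 + 7.46*j^2 + 4.33*j + 6.5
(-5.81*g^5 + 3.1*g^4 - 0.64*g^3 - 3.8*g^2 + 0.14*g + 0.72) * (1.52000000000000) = -8.8312*g^5 + 4.712*g^4 - 0.9728*g^3 - 5.776*g^2 + 0.2128*g + 1.0944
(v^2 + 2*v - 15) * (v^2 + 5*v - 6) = v^4 + 7*v^3 - 11*v^2 - 87*v + 90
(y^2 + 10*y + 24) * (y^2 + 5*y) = y^4 + 15*y^3 + 74*y^2 + 120*y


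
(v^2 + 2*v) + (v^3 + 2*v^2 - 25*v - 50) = v^3 + 3*v^2 - 23*v - 50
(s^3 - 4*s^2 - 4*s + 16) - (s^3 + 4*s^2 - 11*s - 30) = -8*s^2 + 7*s + 46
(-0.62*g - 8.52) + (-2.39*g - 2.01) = -3.01*g - 10.53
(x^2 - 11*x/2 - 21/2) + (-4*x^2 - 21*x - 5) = -3*x^2 - 53*x/2 - 31/2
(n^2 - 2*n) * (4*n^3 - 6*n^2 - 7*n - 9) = 4*n^5 - 14*n^4 + 5*n^3 + 5*n^2 + 18*n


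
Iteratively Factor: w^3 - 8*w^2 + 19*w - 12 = (w - 4)*(w^2 - 4*w + 3) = (w - 4)*(w - 1)*(w - 3)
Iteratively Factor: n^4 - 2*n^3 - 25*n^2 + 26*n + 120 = (n - 5)*(n^3 + 3*n^2 - 10*n - 24) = (n - 5)*(n - 3)*(n^2 + 6*n + 8) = (n - 5)*(n - 3)*(n + 4)*(n + 2)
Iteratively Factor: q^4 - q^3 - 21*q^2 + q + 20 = (q + 1)*(q^3 - 2*q^2 - 19*q + 20) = (q - 1)*(q + 1)*(q^2 - q - 20) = (q - 5)*(q - 1)*(q + 1)*(q + 4)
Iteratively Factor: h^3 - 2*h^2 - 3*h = (h + 1)*(h^2 - 3*h) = (h - 3)*(h + 1)*(h)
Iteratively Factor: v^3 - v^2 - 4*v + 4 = (v + 2)*(v^2 - 3*v + 2) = (v - 1)*(v + 2)*(v - 2)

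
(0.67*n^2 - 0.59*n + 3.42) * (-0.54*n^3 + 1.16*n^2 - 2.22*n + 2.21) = -0.3618*n^5 + 1.0958*n^4 - 4.0186*n^3 + 6.7577*n^2 - 8.8963*n + 7.5582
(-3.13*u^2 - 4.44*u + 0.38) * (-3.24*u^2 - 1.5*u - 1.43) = 10.1412*u^4 + 19.0806*u^3 + 9.9047*u^2 + 5.7792*u - 0.5434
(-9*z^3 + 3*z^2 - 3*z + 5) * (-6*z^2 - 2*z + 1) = 54*z^5 + 3*z^3 - 21*z^2 - 13*z + 5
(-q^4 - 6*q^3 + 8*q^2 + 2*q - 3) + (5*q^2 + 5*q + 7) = -q^4 - 6*q^3 + 13*q^2 + 7*q + 4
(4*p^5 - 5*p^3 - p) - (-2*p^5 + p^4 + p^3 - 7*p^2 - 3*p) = 6*p^5 - p^4 - 6*p^3 + 7*p^2 + 2*p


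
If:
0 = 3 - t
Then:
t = 3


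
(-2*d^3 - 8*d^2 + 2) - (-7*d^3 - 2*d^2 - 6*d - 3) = 5*d^3 - 6*d^2 + 6*d + 5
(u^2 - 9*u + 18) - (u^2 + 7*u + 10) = 8 - 16*u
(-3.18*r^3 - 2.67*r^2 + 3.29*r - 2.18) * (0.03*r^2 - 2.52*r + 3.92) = -0.0954*r^5 + 7.9335*r^4 - 5.6385*r^3 - 18.8226*r^2 + 18.3904*r - 8.5456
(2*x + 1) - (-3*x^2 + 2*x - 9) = 3*x^2 + 10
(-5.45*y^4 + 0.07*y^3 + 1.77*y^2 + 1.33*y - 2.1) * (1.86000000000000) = -10.137*y^4 + 0.1302*y^3 + 3.2922*y^2 + 2.4738*y - 3.906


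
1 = 1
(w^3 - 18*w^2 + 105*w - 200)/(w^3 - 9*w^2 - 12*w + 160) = (w - 5)/(w + 4)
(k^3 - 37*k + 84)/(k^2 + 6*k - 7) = (k^2 - 7*k + 12)/(k - 1)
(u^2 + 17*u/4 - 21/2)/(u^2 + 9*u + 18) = (u - 7/4)/(u + 3)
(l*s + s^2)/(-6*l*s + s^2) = (l + s)/(-6*l + s)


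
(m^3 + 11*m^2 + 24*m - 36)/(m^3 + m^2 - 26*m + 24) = (m + 6)/(m - 4)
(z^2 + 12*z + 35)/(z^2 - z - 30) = (z + 7)/(z - 6)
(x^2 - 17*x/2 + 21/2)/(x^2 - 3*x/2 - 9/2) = (-2*x^2 + 17*x - 21)/(-2*x^2 + 3*x + 9)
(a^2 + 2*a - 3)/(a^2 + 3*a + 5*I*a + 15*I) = (a - 1)/(a + 5*I)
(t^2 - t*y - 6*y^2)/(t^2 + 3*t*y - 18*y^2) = (t + 2*y)/(t + 6*y)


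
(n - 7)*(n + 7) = n^2 - 49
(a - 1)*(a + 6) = a^2 + 5*a - 6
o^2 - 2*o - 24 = (o - 6)*(o + 4)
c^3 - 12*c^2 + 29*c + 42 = (c - 7)*(c - 6)*(c + 1)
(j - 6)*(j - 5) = j^2 - 11*j + 30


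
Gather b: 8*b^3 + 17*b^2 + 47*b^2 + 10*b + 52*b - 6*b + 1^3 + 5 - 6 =8*b^3 + 64*b^2 + 56*b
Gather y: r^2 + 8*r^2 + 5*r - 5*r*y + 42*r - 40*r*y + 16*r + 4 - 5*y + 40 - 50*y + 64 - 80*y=9*r^2 + 63*r + y*(-45*r - 135) + 108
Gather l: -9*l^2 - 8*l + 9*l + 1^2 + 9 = -9*l^2 + l + 10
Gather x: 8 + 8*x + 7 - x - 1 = 7*x + 14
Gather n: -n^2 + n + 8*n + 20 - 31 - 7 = -n^2 + 9*n - 18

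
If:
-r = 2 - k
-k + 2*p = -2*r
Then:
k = r + 2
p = 1 - r/2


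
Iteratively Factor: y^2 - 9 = (y - 3)*(y + 3)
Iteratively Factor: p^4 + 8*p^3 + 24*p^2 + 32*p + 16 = (p + 2)*(p^3 + 6*p^2 + 12*p + 8) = (p + 2)^2*(p^2 + 4*p + 4) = (p + 2)^3*(p + 2)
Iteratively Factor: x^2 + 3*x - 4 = (x - 1)*(x + 4)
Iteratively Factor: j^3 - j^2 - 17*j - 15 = (j + 3)*(j^2 - 4*j - 5) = (j + 1)*(j + 3)*(j - 5)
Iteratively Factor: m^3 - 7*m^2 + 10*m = (m - 2)*(m^2 - 5*m) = (m - 5)*(m - 2)*(m)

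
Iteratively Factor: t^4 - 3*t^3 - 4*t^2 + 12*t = (t + 2)*(t^3 - 5*t^2 + 6*t) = (t - 3)*(t + 2)*(t^2 - 2*t) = (t - 3)*(t - 2)*(t + 2)*(t)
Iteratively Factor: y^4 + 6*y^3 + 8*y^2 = (y)*(y^3 + 6*y^2 + 8*y) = y^2*(y^2 + 6*y + 8) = y^2*(y + 4)*(y + 2)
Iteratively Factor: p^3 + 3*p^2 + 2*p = (p + 1)*(p^2 + 2*p) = p*(p + 1)*(p + 2)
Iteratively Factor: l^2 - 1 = (l + 1)*(l - 1)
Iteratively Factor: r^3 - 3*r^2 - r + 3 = (r - 3)*(r^2 - 1) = (r - 3)*(r + 1)*(r - 1)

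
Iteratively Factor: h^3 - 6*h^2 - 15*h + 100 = (h - 5)*(h^2 - h - 20) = (h - 5)^2*(h + 4)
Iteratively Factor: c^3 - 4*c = (c)*(c^2 - 4) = c*(c - 2)*(c + 2)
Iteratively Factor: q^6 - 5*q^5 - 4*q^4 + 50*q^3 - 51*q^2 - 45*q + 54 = (q - 3)*(q^5 - 2*q^4 - 10*q^3 + 20*q^2 + 9*q - 18) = (q - 3)*(q + 1)*(q^4 - 3*q^3 - 7*q^2 + 27*q - 18) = (q - 3)*(q - 2)*(q + 1)*(q^3 - q^2 - 9*q + 9) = (q - 3)*(q - 2)*(q + 1)*(q + 3)*(q^2 - 4*q + 3) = (q - 3)*(q - 2)*(q - 1)*(q + 1)*(q + 3)*(q - 3)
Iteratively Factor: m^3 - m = (m + 1)*(m^2 - m) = (m - 1)*(m + 1)*(m)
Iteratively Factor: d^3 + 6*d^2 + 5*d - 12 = (d - 1)*(d^2 + 7*d + 12) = (d - 1)*(d + 3)*(d + 4)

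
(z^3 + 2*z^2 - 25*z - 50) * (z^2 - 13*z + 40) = z^5 - 11*z^4 - 11*z^3 + 355*z^2 - 350*z - 2000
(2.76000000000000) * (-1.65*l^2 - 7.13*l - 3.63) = -4.554*l^2 - 19.6788*l - 10.0188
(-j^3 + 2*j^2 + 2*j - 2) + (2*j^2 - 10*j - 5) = -j^3 + 4*j^2 - 8*j - 7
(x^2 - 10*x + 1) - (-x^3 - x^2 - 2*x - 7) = x^3 + 2*x^2 - 8*x + 8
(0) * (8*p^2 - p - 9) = 0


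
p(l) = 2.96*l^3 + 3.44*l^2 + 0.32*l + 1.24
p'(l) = 8.88*l^2 + 6.88*l + 0.32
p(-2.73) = -34.22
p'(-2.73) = 47.72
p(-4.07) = -142.64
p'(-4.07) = 119.41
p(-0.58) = 1.63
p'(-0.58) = -0.68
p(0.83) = 5.57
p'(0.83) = 12.15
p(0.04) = 1.26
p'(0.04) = 0.61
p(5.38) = 563.46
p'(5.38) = 294.36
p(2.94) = 107.13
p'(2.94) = 97.30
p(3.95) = 238.60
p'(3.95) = 166.05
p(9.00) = 2440.60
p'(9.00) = 781.52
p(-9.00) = -1880.84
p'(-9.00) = 657.68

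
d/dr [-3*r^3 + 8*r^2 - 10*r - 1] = -9*r^2 + 16*r - 10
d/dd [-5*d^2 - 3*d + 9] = -10*d - 3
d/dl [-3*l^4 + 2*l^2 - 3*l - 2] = -12*l^3 + 4*l - 3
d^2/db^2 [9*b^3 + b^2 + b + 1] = 54*b + 2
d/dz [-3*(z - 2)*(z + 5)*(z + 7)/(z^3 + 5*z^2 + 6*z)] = 15*(z^4 + 2*z^3 - 43*z^2 - 140*z - 84)/(z^2*(z^4 + 10*z^3 + 37*z^2 + 60*z + 36))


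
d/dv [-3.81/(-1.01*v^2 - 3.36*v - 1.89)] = (-7.6962*v - 12.8016)/(1.01*v^2 + 3.36*v + 1.89)^2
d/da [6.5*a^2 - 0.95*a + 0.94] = 13.0*a - 0.95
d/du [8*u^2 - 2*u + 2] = 16*u - 2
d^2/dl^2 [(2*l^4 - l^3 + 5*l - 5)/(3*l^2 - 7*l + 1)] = 2*(18*l^6 - 126*l^5 + 312*l^4 - 113*l^3 - 102*l^2 + 267*l - 195)/(27*l^6 - 189*l^5 + 468*l^4 - 469*l^3 + 156*l^2 - 21*l + 1)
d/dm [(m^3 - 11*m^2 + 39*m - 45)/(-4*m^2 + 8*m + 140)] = (-m^4 + 4*m^3 + 122*m^2 - 860*m + 1455)/(4*(m^4 - 4*m^3 - 66*m^2 + 140*m + 1225))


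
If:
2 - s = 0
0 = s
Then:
No Solution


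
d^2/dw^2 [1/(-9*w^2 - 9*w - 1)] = 18*(9*w^2 + 9*w - 9*(2*w + 1)^2 + 1)/(9*w^2 + 9*w + 1)^3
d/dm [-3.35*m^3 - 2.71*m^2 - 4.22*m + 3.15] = -10.05*m^2 - 5.42*m - 4.22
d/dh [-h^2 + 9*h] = 9 - 2*h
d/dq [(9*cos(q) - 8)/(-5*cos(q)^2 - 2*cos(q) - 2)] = (-45*cos(q)^2 + 80*cos(q) + 34)*sin(q)/(-5*sin(q)^2 + 2*cos(q) + 7)^2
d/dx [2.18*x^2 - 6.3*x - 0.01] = 4.36*x - 6.3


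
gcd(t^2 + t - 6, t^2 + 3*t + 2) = 1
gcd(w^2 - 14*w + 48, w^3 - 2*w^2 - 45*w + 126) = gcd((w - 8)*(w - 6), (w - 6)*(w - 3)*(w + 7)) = w - 6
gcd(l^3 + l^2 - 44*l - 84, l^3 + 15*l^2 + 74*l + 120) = l + 6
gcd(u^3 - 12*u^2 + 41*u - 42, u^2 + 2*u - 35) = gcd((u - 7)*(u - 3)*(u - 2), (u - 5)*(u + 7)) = 1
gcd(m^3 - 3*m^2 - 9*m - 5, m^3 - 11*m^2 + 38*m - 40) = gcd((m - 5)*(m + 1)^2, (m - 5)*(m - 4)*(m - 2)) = m - 5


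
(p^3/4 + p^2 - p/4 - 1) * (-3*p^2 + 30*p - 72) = -3*p^5/4 + 9*p^4/2 + 51*p^3/4 - 153*p^2/2 - 12*p + 72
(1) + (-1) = 0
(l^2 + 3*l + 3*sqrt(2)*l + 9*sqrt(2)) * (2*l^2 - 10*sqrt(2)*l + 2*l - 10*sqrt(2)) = 2*l^4 - 4*sqrt(2)*l^3 + 8*l^3 - 54*l^2 - 16*sqrt(2)*l^2 - 240*l - 12*sqrt(2)*l - 180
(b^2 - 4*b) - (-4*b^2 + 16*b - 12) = 5*b^2 - 20*b + 12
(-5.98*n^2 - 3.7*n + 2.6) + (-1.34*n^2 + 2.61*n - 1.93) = -7.32*n^2 - 1.09*n + 0.67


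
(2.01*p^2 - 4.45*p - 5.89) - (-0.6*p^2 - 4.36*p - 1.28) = 2.61*p^2 - 0.0899999999999999*p - 4.61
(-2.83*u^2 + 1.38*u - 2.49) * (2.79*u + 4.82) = -7.8957*u^3 - 9.7904*u^2 - 0.295500000000001*u - 12.0018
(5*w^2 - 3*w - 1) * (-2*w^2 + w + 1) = -10*w^4 + 11*w^3 + 4*w^2 - 4*w - 1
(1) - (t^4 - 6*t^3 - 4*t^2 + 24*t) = -t^4 + 6*t^3 + 4*t^2 - 24*t + 1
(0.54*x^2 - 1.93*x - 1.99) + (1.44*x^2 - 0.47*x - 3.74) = 1.98*x^2 - 2.4*x - 5.73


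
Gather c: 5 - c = 5 - c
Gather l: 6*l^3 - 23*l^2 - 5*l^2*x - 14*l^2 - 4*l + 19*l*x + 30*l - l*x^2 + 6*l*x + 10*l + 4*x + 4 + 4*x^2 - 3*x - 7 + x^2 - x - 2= 6*l^3 + l^2*(-5*x - 37) + l*(-x^2 + 25*x + 36) + 5*x^2 - 5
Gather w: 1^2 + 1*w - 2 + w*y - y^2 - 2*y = w*(y + 1) - y^2 - 2*y - 1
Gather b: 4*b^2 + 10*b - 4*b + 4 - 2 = 4*b^2 + 6*b + 2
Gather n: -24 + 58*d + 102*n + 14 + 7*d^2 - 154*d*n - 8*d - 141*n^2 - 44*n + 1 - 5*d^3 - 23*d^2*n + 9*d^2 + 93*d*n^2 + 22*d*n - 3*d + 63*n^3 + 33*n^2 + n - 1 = -5*d^3 + 16*d^2 + 47*d + 63*n^3 + n^2*(93*d - 108) + n*(-23*d^2 - 132*d + 59) - 10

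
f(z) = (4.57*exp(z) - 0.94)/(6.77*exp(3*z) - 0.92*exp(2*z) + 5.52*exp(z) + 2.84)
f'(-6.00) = 0.01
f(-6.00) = -0.33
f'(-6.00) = 0.01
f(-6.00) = -0.33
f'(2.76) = -0.01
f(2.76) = 0.00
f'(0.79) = -0.17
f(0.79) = 0.11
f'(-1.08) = 0.26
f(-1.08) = 0.13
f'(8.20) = -0.00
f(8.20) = 0.00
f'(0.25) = -0.19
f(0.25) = 0.22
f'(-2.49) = 0.14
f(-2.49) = -0.17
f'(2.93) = -0.00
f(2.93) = 0.00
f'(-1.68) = 0.23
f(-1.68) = -0.02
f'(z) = (4.57*exp(z) - 0.94)*(-20.31*exp(3*z) + 1.84*exp(2*z) - 5.52*exp(z))/(6.77*exp(3*z) - 0.92*exp(2*z) + 5.52*exp(z) + 2.84)^2 + 4.57*exp(z)/(6.77*exp(3*z) - 0.92*exp(2*z) + 5.52*exp(z) + 2.84)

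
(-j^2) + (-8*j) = -j^2 - 8*j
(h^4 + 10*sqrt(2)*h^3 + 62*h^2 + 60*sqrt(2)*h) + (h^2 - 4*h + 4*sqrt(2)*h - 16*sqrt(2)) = h^4 + 10*sqrt(2)*h^3 + 63*h^2 - 4*h + 64*sqrt(2)*h - 16*sqrt(2)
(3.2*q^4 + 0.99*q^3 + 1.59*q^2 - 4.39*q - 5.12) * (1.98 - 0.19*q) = -0.608*q^5 + 6.1479*q^4 + 1.6581*q^3 + 3.9823*q^2 - 7.7194*q - 10.1376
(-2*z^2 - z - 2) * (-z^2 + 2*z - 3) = 2*z^4 - 3*z^3 + 6*z^2 - z + 6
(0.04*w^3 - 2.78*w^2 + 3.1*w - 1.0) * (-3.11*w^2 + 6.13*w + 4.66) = -0.1244*w^5 + 8.891*w^4 - 26.496*w^3 + 9.1582*w^2 + 8.316*w - 4.66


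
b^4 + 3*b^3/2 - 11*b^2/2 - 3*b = b*(b - 2)*(b + 1/2)*(b + 3)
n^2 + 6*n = n*(n + 6)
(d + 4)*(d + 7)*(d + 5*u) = d^3 + 5*d^2*u + 11*d^2 + 55*d*u + 28*d + 140*u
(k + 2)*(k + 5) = k^2 + 7*k + 10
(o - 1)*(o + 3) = o^2 + 2*o - 3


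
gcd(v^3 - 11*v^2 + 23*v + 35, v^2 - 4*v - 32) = 1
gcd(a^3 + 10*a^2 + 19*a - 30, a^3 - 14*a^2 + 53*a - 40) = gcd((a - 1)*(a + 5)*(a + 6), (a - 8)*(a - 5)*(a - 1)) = a - 1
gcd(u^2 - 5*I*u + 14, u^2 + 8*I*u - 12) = u + 2*I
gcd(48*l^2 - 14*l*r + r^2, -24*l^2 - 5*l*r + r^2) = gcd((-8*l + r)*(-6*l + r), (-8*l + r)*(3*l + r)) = -8*l + r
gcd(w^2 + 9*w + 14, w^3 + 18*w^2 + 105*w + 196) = w + 7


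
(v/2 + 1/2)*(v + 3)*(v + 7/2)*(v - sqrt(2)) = v^4/2 - sqrt(2)*v^3/2 + 15*v^3/4 - 15*sqrt(2)*v^2/4 + 17*v^2/2 - 17*sqrt(2)*v/2 + 21*v/4 - 21*sqrt(2)/4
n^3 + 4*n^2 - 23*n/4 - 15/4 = (n - 3/2)*(n + 1/2)*(n + 5)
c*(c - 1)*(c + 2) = c^3 + c^2 - 2*c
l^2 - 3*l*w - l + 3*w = (l - 1)*(l - 3*w)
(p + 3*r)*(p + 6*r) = p^2 + 9*p*r + 18*r^2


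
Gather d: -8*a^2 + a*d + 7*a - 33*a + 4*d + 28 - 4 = -8*a^2 - 26*a + d*(a + 4) + 24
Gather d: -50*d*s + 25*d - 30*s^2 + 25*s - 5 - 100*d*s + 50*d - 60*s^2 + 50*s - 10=d*(75 - 150*s) - 90*s^2 + 75*s - 15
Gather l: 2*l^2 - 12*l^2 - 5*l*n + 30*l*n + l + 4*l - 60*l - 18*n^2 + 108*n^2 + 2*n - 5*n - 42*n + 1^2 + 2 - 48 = -10*l^2 + l*(25*n - 55) + 90*n^2 - 45*n - 45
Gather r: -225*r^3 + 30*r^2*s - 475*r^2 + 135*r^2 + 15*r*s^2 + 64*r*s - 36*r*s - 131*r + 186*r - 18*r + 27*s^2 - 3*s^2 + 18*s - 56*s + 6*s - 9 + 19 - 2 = -225*r^3 + r^2*(30*s - 340) + r*(15*s^2 + 28*s + 37) + 24*s^2 - 32*s + 8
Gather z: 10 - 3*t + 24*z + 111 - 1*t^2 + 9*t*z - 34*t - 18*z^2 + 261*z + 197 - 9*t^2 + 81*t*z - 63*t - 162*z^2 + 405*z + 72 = -10*t^2 - 100*t - 180*z^2 + z*(90*t + 690) + 390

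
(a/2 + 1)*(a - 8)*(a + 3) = a^3/2 - 3*a^2/2 - 17*a - 24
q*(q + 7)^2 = q^3 + 14*q^2 + 49*q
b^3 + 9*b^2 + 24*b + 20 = (b + 2)^2*(b + 5)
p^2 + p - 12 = (p - 3)*(p + 4)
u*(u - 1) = u^2 - u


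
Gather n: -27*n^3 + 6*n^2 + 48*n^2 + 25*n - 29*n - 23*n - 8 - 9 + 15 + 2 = -27*n^3 + 54*n^2 - 27*n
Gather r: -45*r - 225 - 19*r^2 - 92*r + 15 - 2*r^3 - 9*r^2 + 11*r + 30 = -2*r^3 - 28*r^2 - 126*r - 180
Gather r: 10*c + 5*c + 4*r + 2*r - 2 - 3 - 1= 15*c + 6*r - 6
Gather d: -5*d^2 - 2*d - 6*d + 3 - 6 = -5*d^2 - 8*d - 3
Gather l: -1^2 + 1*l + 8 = l + 7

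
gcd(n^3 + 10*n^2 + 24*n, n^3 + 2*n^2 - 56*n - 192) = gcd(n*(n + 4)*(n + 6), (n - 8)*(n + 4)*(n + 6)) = n^2 + 10*n + 24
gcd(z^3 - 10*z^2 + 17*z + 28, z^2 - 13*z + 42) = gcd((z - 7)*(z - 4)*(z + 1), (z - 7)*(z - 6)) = z - 7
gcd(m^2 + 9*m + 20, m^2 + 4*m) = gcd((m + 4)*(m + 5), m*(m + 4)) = m + 4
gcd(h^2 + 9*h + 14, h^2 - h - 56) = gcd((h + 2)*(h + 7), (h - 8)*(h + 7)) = h + 7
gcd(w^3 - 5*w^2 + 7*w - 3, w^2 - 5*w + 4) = w - 1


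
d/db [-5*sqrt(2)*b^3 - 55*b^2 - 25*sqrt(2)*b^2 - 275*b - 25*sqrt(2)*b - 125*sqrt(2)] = -15*sqrt(2)*b^2 - 110*b - 50*sqrt(2)*b - 275 - 25*sqrt(2)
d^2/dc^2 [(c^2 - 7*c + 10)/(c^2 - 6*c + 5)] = -2/(c^3 - 3*c^2 + 3*c - 1)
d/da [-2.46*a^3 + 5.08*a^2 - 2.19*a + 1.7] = -7.38*a^2 + 10.16*a - 2.19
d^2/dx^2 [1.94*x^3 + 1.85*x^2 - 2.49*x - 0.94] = 11.64*x + 3.7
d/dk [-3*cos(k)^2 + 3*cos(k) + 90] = -3*sin(k) + 3*sin(2*k)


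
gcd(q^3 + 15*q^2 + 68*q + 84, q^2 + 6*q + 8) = q + 2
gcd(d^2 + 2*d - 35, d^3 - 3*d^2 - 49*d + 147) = d + 7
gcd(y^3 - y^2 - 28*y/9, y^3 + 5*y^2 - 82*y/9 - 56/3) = y^2 - y - 28/9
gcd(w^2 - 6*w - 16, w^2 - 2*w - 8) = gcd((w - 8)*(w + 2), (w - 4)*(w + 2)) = w + 2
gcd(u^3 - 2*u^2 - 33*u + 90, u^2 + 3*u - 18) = u^2 + 3*u - 18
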